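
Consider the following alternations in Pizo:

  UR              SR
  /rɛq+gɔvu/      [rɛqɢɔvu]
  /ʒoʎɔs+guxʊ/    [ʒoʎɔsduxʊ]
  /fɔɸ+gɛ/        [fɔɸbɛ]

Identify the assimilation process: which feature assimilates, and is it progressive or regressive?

progressive place assimilation

Comparing underlying and surface forms, /g/ → [ɢ] is the alternation; the neighbouring /q/ is constant.
The change velar → uvular matches the place of the preceding /q/, identifying this as place assimilation.
Manner and voice are unchanged, so the assimilation is partial, not total.
Checking the remaining alternations: /g/ → [d] after /s/ (velar → alveolar, matching alveolar); /g/ → [b] after /ɸ/ (velar → bilabial, matching bilabial) — only place changes, and always toward the preceding segment.
Since the segment that changes follows the conditioning segment, the assimilation is progressive.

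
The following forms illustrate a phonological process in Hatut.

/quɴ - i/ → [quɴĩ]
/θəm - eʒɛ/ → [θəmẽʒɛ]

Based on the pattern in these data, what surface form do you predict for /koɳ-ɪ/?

[koɳɪ̃]

The data show progressive nasality assimilation (vowel nasalisation): /i/ → [ĩ] after /ɴ/; /e/ → [ẽ] after /m/ — a vowel is nasalised by an immediately preceding nasal consonant.
/ɪ/ sits next to the nasal /ɳ/ and is therefore nasalised to [ɪ̃].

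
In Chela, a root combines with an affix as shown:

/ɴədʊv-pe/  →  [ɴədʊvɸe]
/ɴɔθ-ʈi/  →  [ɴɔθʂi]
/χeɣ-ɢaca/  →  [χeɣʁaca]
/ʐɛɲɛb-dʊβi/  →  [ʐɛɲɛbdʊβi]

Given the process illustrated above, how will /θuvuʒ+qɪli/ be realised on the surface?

[θuvuʒχɪli]

The data show progressive manner assimilation: /p/ → [ɸ] after /v/; /ʈ/ → [ʂ] after /θ/; /ɢ/ → [ʁ] after /ɣ/. In each pair only manner changes, matching the preceding consonant, while place and voice stay constant.
No alternation appears in [ʐɛɲɛbdʊβi]: there the adjacent consonants already agree in manner (/d/ and /b/ are both stops), so this form is consistent with the same rule.
/q/ is a voiceless uvular stop. The preceding trigger /ʒ/ is a fricative, so /q/ must become a fricative as well.
A voiceless uvular fricative is [χ], so the surface segment is [χ].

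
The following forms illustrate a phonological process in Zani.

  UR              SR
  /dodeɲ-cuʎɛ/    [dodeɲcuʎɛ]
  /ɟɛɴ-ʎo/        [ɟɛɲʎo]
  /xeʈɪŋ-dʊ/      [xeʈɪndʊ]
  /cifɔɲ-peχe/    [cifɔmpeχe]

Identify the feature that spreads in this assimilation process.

place

Comparing underlying and surface forms, /ɴ/ → [ɲ] is the alternation; the neighbouring /ʎ/ is constant.
The change uvular → palatal matches the place of the following /ʎ/, identifying this as place assimilation.
Checking the remaining alternations: /ŋ/ → [n] before /d/ (velar → alveolar, matching alveolar); /ɲ/ → [m] before /p/ (palatal → bilabial, matching bilabial) — only place changes, and always toward the following segment.
No alternation appears in [dodeɲcuʎɛ]: there the adjacent consonants already agree in place (/ɲ/ and /c/ are both palatal), so this form is consistent with the same rule.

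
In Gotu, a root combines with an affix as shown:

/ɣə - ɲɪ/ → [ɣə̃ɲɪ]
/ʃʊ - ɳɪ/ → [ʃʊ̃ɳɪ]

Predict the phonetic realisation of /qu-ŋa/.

[qũŋa]

The data show regressive nasality assimilation (vowel nasalisation): /ə/ → [ə̃] before /ɲ/; /ʊ/ → [ʊ̃] before /ɳ/ — a vowel is nasalised by an immediately following nasal consonant.
The vowel /u/ is adjacent to the following nasal /ŋ/, so it acquires [+nasal] and surfaces as [ũ].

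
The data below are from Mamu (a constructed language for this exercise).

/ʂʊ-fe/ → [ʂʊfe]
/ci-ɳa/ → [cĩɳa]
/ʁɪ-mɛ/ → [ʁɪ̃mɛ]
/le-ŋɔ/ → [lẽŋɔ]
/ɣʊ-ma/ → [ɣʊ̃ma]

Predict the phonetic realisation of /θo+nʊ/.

The data show regressive nasality assimilation (vowel nasalisation): /i/ → [ĩ] before /ɳ/; /ɪ/ → [ɪ̃] before /m/; /e/ → [ẽ] before /ŋ/; /ʊ/ → [ʊ̃] before /m/ — a vowel is nasalised by an immediately following nasal consonant.
No change occurs in [ʂʊfe] because the vowel at the boundary is adjacent to an oral consonant, not a nasal (/ʊ/ next to /f/).
/o/ sits next to the nasal /n/ and is therefore nasalised to [õ].

[θõnʊ]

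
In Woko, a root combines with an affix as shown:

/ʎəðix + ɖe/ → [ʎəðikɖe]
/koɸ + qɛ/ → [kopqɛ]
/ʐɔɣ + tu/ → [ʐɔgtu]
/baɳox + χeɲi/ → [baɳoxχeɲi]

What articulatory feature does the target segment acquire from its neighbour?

manner

Comparing underlying and surface forms, /x/ → [k] is the alternation; the neighbouring /ɖ/ is constant.
/x/ is a fricative while /ɖ/ is a stop; the output [k] is a stop, matching the trigger — so the feature that spreads is manner.
The other alternating forms pattern the same way: /ɸ/ → [p] before /q/ (fricative → stop, matching a stop); /ɣ/ → [g] before /t/ (fricative → stop, matching a stop) — only manner changes, and always toward the following segment.
No alternation appears in [baɳoxχeɲi]: there the adjacent consonants already agree in manner (/x/ and /χ/ are both fricatives), so this form is consistent with the same rule.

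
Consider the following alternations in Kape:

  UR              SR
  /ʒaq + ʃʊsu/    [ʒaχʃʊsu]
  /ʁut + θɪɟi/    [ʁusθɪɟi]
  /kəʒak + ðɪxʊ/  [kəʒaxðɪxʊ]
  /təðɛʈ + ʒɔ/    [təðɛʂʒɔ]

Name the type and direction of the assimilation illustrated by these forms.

Underlying /q/ is realised as [χ] next to /ʃ/; /ʃ/ itself does not change.
/q/ is a stop while /ʃ/ is a fricative; the output [χ] is a fricative, matching the trigger — so the feature that spreads is manner.
Place and voice are unchanged, so the assimilation is partial, not total.
The same holds elsewhere in the data: /t/ → [s] before /θ/ (stop → fricative, matching a fricative); /k/ → [x] before /ð/ (stop → fricative, matching a fricative); /ʈ/ → [ʂ] before /ʒ/ (stop → fricative, matching a fricative) — only manner changes, and always toward the following segment.
The trigger is the following segment, so the direction is regressive (anticipatory).

regressive manner assimilation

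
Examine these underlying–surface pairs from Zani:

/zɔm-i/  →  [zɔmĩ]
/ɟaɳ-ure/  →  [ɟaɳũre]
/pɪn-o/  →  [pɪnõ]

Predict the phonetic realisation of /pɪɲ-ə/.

The data show progressive nasality assimilation (vowel nasalisation): /i/ → [ĩ] after /m/; /u/ → [ũ] after /ɳ/; /o/ → [õ] after /n/ — a vowel is nasalised by an immediately preceding nasal consonant.
The vowel /ə/ is adjacent to the preceding nasal /ɲ/, so it acquires [+nasal] and surfaces as [ə̃].

[pɪɲə̃]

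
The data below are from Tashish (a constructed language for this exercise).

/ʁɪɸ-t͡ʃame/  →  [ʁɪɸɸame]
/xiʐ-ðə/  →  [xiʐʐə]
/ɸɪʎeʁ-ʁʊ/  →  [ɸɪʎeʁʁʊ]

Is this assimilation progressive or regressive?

progressive

The segment that alternates is /t͡ʃ/, which surfaces as [ɸ] when adjacent to /ɸ/.
The output [ɸ] is identical to the trigger /ɸ/ — every feature (place, manner, voicing) has been copied — so this is total assimilation.
The other form behaves the same way: /ð/ → [ʐ] after /ʐ/ — in each case the output is a copy of the preceding consonant.
In [ɸɪʎeʁʁʊ] the two consonants at the boundary are already identical (/ʁ/ + /ʁ/), so the rule applies vacuously and nothing changes.
Since the segment that changes follows the conditioning segment, the assimilation is progressive.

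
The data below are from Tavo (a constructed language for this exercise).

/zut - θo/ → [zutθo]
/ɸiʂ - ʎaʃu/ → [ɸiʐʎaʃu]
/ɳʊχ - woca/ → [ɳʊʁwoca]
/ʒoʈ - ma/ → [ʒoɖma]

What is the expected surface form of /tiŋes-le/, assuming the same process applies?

The data show regressive voicing assimilation: /ʂ/ → [ʐ] before /ʎ/; /χ/ → [ʁ] before /w/; /ʈ/ → [ɖ] before /m/. In each pair only voicing changes, matching the following consonant, while place and manner stay constant.
No alternation appears in [zutθo]: there the adjacent consonants already agree in voicing (/t/ and /θ/ are both voiceless), so this form is consistent with the same rule.
/s/ is a voiceless alveolar fricative. The following trigger /l/ is voiced, so /s/ must become voiced as well.
Changing only its voicing to voiced gives [z] — the voiced alveolar fricative.

[tiŋezle]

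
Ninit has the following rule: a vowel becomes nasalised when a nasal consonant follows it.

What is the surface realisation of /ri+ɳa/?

/i/ sits next to the nasal /ɳ/ and is therefore nasalised to [ĩ].

[rĩɳa]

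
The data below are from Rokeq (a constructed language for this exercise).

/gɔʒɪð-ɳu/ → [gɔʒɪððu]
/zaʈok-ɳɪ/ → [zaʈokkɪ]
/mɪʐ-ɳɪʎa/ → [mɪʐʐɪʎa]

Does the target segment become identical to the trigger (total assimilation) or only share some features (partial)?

Comparing underlying and surface forms, /ɳ/ → [ð] is the alternation; the neighbouring /ð/ is constant.
The output [ð] is identical to the trigger /ð/ — every feature (place, manner, voicing) has been copied — so this is total assimilation.
The other forms behave the same way: /ɳ/ → [k] after /k/; /ɳ/ → [ʐ] after /ʐ/ — in each case the output is a copy of the preceding consonant.

total assimilation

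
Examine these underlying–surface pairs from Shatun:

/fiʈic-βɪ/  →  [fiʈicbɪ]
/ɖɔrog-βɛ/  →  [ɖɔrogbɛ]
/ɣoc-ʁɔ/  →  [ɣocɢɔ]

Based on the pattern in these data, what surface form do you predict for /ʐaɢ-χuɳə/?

The data show progressive manner assimilation: /β/ → [b] after /c/; /β/ → [b] after /g/; /ʁ/ → [ɢ] after /c/. In each pair only manner changes, matching the preceding consonant, while place and voice stay constant.
The rule targets /χ/ (voiceless uvular fricative), which sits after the trigger /ɢ/ (stop).
The voiceless uvular stop is [q], so /χ/ → [q].

[ʐaɢquɳə]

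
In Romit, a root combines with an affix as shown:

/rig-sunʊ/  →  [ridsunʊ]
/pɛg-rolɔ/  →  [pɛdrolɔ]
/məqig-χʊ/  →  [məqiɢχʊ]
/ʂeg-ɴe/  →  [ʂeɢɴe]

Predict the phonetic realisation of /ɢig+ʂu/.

[ɢiɖʂu]

The data show regressive place assimilation: /g/ → [d] before /s/; /g/ → [d] before /r/; /g/ → [ɢ] before /χ/; /g/ → [ɢ] before /ɴ/. In each pair only place changes, matching the following consonant, while manner and voice stay constant.
/g/ is a voiced velar stop. The following trigger /ʂ/ is retroflex, so /g/ must become retroflex as well.
Changing only its place to retroflex gives [ɖ] — the voiced retroflex stop.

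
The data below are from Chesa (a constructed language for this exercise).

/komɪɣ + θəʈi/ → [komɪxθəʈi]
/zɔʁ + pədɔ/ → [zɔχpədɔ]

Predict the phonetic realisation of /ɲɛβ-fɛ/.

The data show regressive voicing assimilation: /ɣ/ → [x] before /θ/; /ʁ/ → [χ] before /p/. In each pair only voicing changes, matching the following consonant, while place and manner stay constant.
/β/ is a voiced bilabial fricative. The following trigger /f/ is voiceless, so /β/ must become voiceless as well.
A voiceless bilabial fricative is [ɸ], so the surface segment is [ɸ].

[ɲɛɸfɛ]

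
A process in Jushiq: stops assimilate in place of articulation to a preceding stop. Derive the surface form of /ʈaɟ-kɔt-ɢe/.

[ʈaɟcɔtde]

The rule targets /k/ (voiceless velar stop), which sits after the trigger /ɟ/ (palatal).
Changing only its place to palatal gives [c] — the voiceless palatal stop.
The same rule applies at the second boundary: /ɢ/ → [d] next to /t/.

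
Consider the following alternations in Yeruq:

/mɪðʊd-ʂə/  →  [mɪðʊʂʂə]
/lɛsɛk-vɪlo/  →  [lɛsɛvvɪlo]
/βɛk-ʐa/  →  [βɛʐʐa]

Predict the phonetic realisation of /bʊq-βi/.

The data show regressive total assimilation (/d/ → [ʂ] before /ʂ/; /k/ → [v] before /v/; /k/ → [ʐ] before /ʐ/): in every case the target segment becomes identical to its following neighbour, copying more than a single feature.
/q/ is the segment targeted by the rule; it sits immediately before /β/, so it assimilates completely and surfaces as [β].

[bʊββi]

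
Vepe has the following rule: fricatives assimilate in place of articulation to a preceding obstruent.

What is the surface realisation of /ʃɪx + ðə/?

/ð/ is a voiced dental fricative. The preceding trigger /x/ is velar, so /ð/ must become velar as well.
The voiced velar fricative is [ɣ], so /ð/ → [ɣ].

[ʃɪxɣə]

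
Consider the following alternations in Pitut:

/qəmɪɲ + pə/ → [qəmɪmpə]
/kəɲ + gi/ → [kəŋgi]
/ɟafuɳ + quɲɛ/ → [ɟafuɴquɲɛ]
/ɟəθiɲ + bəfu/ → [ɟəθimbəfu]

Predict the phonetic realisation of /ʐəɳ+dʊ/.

The data show regressive place assimilation: /ɲ/ → [m] before /p/; /ɲ/ → [ŋ] before /g/; /ɳ/ → [ɴ] before /q/; /ɲ/ → [m] before /b/. In each pair only place changes, matching the following consonant, while manner and voice stay constant.
The rule targets /ɳ/ (voiced retroflex nasal), which sits before the trigger /d/ (alveolar).
A voiced alveolar nasal is [n], so the surface segment is [n].

[ʐəndʊ]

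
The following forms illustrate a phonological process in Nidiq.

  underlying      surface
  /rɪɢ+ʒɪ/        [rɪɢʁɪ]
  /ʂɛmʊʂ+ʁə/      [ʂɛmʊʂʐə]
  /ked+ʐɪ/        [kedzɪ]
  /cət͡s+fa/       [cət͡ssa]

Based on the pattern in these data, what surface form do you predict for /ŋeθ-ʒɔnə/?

[ŋeθðɔnə]

The data show progressive place assimilation: /ʒ/ → [ʁ] after /ɢ/; /ʁ/ → [ʐ] after /ʂ/; /ʐ/ → [z] after /d/; /f/ → [s] after /t͡s/. In each pair only place changes, matching the preceding consonant, while manner and voice stay constant.
/ʒ/ is a voiced postalveolar fricative. The preceding trigger /θ/ is dental, so /ʒ/ must become dental as well.
A voiced dental fricative is [ð], so the surface segment is [ð].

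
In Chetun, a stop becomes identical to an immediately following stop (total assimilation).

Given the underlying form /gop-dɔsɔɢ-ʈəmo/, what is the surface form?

/p/ is the segment targeted by the rule; it sits immediately before /d/, so it assimilates completely and surfaces as [d].
The same rule applies at the second boundary: /ɢ/ → [ʈ] next to /ʈ/.

[goddɔsɔʈʈəmo]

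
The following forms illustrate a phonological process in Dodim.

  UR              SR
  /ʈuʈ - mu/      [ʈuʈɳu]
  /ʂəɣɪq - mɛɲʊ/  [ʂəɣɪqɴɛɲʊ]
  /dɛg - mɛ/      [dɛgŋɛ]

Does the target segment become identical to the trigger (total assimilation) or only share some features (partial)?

partial assimilation

Comparing underlying and surface forms, /m/ → [ɳ] is the alternation; the neighbouring /ʈ/ is constant.
The change bilabial → retroflex matches the place of the preceding /ʈ/, identifying this as place assimilation.
Manner and voice are unchanged, so the assimilation is partial, not total.
The other alternating forms pattern the same way: /m/ → [ɴ] after /q/ (bilabial → uvular, matching uvular); /m/ → [ŋ] after /g/ (bilabial → velar, matching velar) — only place changes, and always toward the preceding segment.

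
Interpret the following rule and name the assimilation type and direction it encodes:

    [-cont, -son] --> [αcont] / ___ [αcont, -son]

regressive manner assimilation

The rule copies [cont] (continuancy) from the environment onto the target stops; since [±cont] encodes the stop/fricative manner contrast, the assimilating dimension is manner.
The conditioning segment sits to the right of the focus bar, meaning the trigger follows the segment that changes — regressive assimilation.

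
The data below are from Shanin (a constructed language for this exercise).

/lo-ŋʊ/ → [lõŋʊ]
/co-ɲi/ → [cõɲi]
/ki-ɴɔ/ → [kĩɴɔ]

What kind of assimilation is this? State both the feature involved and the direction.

regressive nasality assimilation (vowel nasalisation)

The vowel /o/ surfaces as nasalised [õ] next to the following nasal /ŋ/ — it has acquired the [+nasal] feature of its neighbour.
The other forms show the same pattern: /o/ → [õ] before /ɲ/; /i/ → [ĩ] before /ɴ/ — each time a vowel is nasalised next to a following nasal.
Because the conditioning nasal is to the right of the vowel that changes, the process is regressive (anticipatory).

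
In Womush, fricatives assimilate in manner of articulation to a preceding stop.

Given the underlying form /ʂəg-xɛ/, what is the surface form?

[ʂəgkɛ]

/x/ is a voiceless velar fricative. The preceding trigger /g/ is a stop, so /x/ must become a stop as well.
Changing only its manner to stop gives [k] — the voiceless velar stop.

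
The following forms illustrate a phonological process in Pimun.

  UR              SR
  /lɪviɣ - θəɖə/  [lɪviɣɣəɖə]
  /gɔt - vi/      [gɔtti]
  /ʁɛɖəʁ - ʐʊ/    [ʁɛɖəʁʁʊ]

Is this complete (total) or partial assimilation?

The segment that alternates is /θ/, which surfaces as [ɣ] when adjacent to /ɣ/.
The output [ɣ] is identical to the trigger /ɣ/ — every feature (place, manner, voicing) has been copied — so this is total assimilation.
The other forms behave the same way: /v/ → [t] after /t/; /ʐ/ → [ʁ] after /ʁ/ — in each case the output is a copy of the preceding consonant.

total assimilation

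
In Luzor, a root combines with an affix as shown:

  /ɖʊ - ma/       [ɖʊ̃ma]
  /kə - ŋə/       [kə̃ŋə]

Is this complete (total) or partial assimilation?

partial assimilation

The vowel /ʊ/ surfaces as nasalised [ʊ̃] next to the following nasal /m/ — it has acquired the [+nasal] feature of its neighbour.
Likewise in the remaining data: /ə/ → [ə̃] before /ŋ/ — each time a vowel is nasalised next to a following nasal.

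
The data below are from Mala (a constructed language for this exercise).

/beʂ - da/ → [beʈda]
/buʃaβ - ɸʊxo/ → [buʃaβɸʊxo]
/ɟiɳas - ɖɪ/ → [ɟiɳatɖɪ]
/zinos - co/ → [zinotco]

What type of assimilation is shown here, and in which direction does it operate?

regressive manner assimilation

The segment that alternates is /ʂ/, which surfaces as [ʈ] when adjacent to /d/.
The change fricative → stop matches the manner of the following /d/, identifying this as manner assimilation.
Place and voice are unchanged, so the assimilation is partial, not total.
Checking the remaining alternations: /s/ → [t] before /ɖ/ (fricative → stop, matching a stop); /s/ → [t] before /c/ (fricative → stop, matching a stop) — only manner changes, and always toward the following segment.
No alternation appears in [buʃaβɸʊxo]: there the adjacent consonants already agree in manner (/β/ and /ɸ/ are both fricatives), so this form is consistent with the same rule.
Since the segment that changes precedes the conditioning segment, the assimilation is regressive.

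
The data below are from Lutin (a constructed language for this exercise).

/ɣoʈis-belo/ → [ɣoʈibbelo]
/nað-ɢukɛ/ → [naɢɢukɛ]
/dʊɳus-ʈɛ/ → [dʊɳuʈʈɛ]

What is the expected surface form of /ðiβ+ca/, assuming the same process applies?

The data show regressive total assimilation (/s/ → [b] before /b/; /ð/ → [ɢ] before /ɢ/; /s/ → [ʈ] before /ʈ/): in every case the target segment becomes identical to its following neighbour, copying more than a single feature.
/β/ is the segment targeted by the rule; it sits immediately before /c/, so it assimilates completely and surfaces as [c].

[ðicca]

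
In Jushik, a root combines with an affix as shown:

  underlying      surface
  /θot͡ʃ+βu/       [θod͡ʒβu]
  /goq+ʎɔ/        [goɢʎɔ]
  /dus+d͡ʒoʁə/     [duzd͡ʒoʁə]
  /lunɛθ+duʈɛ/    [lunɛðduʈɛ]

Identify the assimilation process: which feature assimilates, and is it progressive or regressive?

Comparing underlying and surface forms, /t͡ʃ/ → [d͡ʒ] is the alternation; the neighbouring /β/ is constant.
/t͡ʃ/ is voiceless while /β/ is voiced; the output [d͡ʒ] is voiced, matching the trigger — so the feature that spreads is voicing.
Place and manner are unchanged, so the assimilation is partial, not total.
Checking the remaining alternations: /q/ → [ɢ] before /ʎ/ (voiceless → voiced, matching voiced); /s/ → [z] before /d͡ʒ/ (voiceless → voiced, matching voiced); /θ/ → [ð] before /d/ (voiceless → voiced, matching voiced) — only voicing changes, and always toward the following segment.
Since the segment that changes precedes the conditioning segment, the assimilation is regressive.

regressive voicing assimilation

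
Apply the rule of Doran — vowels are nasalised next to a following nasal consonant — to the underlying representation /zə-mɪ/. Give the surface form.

[zə̃mɪ]

/ə/ sits next to the nasal /m/ and is therefore nasalised to [ə̃].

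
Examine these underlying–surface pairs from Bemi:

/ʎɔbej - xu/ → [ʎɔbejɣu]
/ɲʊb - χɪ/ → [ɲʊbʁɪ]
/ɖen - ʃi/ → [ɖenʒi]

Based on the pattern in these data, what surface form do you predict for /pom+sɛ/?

The data show progressive voicing assimilation: /x/ → [ɣ] after /j/; /χ/ → [ʁ] after /b/; /ʃ/ → [ʒ] after /n/. In each pair only voicing changes, matching the preceding consonant, while place and manner stay constant.
The rule targets /s/ (voiceless alveolar fricative), which sits after the trigger /m/ (voiced).
Changing only its voicing to voiced gives [z] — the voiced alveolar fricative.

[pomzɛ]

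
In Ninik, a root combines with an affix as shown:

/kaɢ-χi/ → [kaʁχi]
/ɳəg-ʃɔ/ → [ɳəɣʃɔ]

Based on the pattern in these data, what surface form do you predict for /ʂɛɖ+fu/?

The data show regressive manner assimilation: /ɢ/ → [ʁ] before /χ/; /g/ → [ɣ] before /ʃ/. In each pair only manner changes, matching the following consonant, while place and voice stay constant.
/ɖ/ is a voiced retroflex stop. The following trigger /f/ is a fricative, so /ɖ/ must become a fricative as well.
The voiced retroflex fricative is [ʐ], so /ɖ/ → [ʐ].

[ʂɛʐfu]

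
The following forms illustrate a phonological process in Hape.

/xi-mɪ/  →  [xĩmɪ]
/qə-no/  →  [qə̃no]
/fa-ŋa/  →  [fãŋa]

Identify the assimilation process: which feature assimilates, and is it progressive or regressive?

The vowel /i/ surfaces as nasalised [ĩ] next to the following nasal /m/ — it has acquired the [+nasal] feature of its neighbour.
The other forms show the same pattern: /ə/ → [ə̃] before /n/; /a/ → [ã] before /ŋ/ — each time a vowel is nasalised next to a following nasal.
Because the conditioning nasal is to the right of the vowel that changes, the process is regressive (anticipatory).

regressive nasality assimilation (vowel nasalisation)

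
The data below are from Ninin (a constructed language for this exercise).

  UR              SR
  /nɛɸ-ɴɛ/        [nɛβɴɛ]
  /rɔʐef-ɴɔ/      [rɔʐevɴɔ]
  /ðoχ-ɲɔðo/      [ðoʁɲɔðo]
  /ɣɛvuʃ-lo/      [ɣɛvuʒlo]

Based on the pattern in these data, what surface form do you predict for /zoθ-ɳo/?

The data show regressive voicing assimilation: /ɸ/ → [β] before /ɴ/; /f/ → [v] before /ɴ/; /χ/ → [ʁ] before /ɲ/; /ʃ/ → [ʒ] before /l/. In each pair only voicing changes, matching the following consonant, while place and manner stay constant.
/θ/ is a voiceless dental fricative. The following trigger /ɳ/ is voiced, so /θ/ must become voiced as well.
Changing only its voicing to voiced gives [ð] — the voiced dental fricative.

[zoðɳo]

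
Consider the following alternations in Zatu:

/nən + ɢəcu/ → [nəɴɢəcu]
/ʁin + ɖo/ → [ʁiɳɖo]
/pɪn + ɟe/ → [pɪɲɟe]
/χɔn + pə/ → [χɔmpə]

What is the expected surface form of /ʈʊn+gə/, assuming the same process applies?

The data show regressive place assimilation: /n/ → [ɴ] before /ɢ/; /n/ → [ɳ] before /ɖ/; /n/ → [ɲ] before /ɟ/; /n/ → [m] before /p/. In each pair only place changes, matching the following consonant, while manner and voice stay constant.
The rule targets /n/ (voiced alveolar nasal), which sits before the trigger /g/ (velar).
A voiced velar nasal is [ŋ], so the surface segment is [ŋ].

[ʈʊŋgə]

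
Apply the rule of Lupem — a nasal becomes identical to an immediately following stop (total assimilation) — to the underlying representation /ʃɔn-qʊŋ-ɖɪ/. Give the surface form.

[ʃɔqqʊɖɖɪ]

/n/ is the segment targeted by the rule; it sits immediately before /q/, so it assimilates completely and surfaces as [q].
The same rule applies at the second boundary: /ŋ/ → [ɖ] next to /ɖ/.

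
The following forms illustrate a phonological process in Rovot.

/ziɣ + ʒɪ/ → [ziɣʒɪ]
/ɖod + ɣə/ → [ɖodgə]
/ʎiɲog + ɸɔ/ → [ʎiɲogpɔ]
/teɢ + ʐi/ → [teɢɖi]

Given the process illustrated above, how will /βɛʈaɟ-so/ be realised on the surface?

The data show progressive manner assimilation: /ɣ/ → [g] after /d/; /ɸ/ → [p] after /g/; /ʐ/ → [ɖ] after /ɢ/. In each pair only manner changes, matching the preceding consonant, while place and voice stay constant.
Nothing changes in [ziɣʒɪ]: there the adjacent consonants already agree in manner (/ʒ/ and /ɣ/ are both fricatives), so this form is consistent with the same rule.
The rule targets /s/ (voiceless alveolar fricative), which sits after the trigger /ɟ/ (stop).
Changing only its manner to stop gives [t] — the voiceless alveolar stop.

[βɛʈaɟto]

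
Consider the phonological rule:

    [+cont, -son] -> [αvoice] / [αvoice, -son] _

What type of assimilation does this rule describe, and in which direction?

The shared variable α links the value of [voice] on the target to the same value on the neighbouring segment, so voicing is the feature that assimilates.
The conditioning segment sits to the left of the focus bar, meaning the trigger precedes the segment that changes — progressive assimilation.

progressive voicing assimilation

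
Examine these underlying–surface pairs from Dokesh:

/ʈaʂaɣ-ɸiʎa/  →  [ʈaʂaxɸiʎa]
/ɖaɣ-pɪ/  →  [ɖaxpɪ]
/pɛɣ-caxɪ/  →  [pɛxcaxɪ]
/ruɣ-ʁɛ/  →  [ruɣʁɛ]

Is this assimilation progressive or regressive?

regressive

Comparing underlying and surface forms, /ɣ/ → [x] is the alternation; the neighbouring /ɸ/ is constant.
The change voiced → voiceless matches the voicing of the following /ɸ/, identifying this as voicing assimilation.
Checking the remaining alternations: /ɣ/ → [x] before /p/ (voiced → voiceless, matching voiceless); /ɣ/ → [x] before /c/ (voiced → voiceless, matching voiceless) — only voicing changes, and always toward the following segment.
Nothing changes in [ruɣʁɛ]: there the adjacent consonants already agree in voicing (/ɣ/ and /ʁ/ are both voiced), so this form is consistent with the same rule.
Since the segment that changes precedes the conditioning segment, the assimilation is regressive.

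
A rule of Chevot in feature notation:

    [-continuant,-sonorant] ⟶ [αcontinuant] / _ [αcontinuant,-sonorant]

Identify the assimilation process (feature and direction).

regressive manner assimilation

The rule copies [continuant] (continuancy) from the environment onto the target stops; since [±continuant] encodes the stop/fricative manner contrast, the assimilating dimension is manner.
Since the environment is written after the underscore, the trigger follows the target; the direction is regressive.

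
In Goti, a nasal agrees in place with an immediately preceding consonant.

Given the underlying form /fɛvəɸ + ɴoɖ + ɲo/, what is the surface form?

/ɴ/ is a voiced uvular nasal. The preceding trigger /ɸ/ is bilabial, so /ɴ/ must become bilabial as well.
The voiced bilabial nasal is [m], so /ɴ/ → [m].
The same rule applies at the second boundary: /ɲ/ → [ɳ] next to /ɖ/.

[fɛvəɸmoɖɳo]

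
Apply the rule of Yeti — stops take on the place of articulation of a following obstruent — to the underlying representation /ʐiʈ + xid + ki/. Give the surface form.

The rule targets /ʈ/ (voiceless retroflex stop), which sits before the trigger /x/ (velar).
Changing only its place to velar gives [k] — the voiceless velar stop.
The same rule applies at the second boundary: /d/ → [g] next to /k/.

[ʐikxigki]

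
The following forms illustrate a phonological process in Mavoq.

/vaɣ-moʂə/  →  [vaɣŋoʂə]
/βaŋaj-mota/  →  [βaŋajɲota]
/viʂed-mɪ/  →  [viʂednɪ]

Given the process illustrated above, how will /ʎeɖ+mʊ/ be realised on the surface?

[ʎeɖɳʊ]

The data show progressive place assimilation: /m/ → [ŋ] after /ɣ/; /m/ → [ɲ] after /j/; /m/ → [n] after /d/. In each pair only place changes, matching the preceding consonant, while manner and voice stay constant.
The rule targets /m/ (voiced bilabial nasal), which sits after the trigger /ɖ/ (retroflex).
Changing only its place to retroflex gives [ɳ] — the voiced retroflex nasal.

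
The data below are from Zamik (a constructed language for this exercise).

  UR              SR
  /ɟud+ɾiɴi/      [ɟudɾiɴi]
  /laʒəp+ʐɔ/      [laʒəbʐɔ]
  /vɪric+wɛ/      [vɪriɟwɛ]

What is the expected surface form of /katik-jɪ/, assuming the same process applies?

The data show regressive voicing assimilation: /p/ → [b] before /ʐ/; /c/ → [ɟ] before /w/. In each pair only voicing changes, matching the following consonant, while place and manner stay constant.
No alternation appears in [ɟudɾiɴi]: there the adjacent consonants already agree in voicing (/d/ and /ɾ/ are both voiced), so this form is consistent with the same rule.
The rule targets /k/ (voiceless velar stop), which sits before the trigger /j/ (voiced).
A voiced velar stop is [g], so the surface segment is [g].

[katigjɪ]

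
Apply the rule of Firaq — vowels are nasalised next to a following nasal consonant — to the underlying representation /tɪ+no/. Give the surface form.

/ɪ/ sits next to the nasal /n/ and is therefore nasalised to [ɪ̃].

[tɪ̃no]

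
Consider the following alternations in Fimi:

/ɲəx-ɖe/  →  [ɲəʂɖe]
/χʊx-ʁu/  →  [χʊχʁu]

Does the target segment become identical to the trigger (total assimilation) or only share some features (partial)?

The segment that alternates is /x/, which surfaces as [ʂ] when adjacent to /ɖ/.
The change velar → retroflex matches the place of the following /ɖ/, identifying this as place assimilation.
Manner and voice are unchanged, so the assimilation is partial, not total.
The other alternating form patterns the same way: /x/ → [χ] before /ʁ/ (velar → uvular, matching uvular) — only place changes, and always toward the following segment.

partial assimilation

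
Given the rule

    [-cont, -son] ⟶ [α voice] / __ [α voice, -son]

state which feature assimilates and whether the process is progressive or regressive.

regressive voicing assimilation

The rule copies [voice] from the environment onto the target, so the assimilating feature is voicing.
The conditioning segment sits to the right of the focus bar, meaning the trigger follows the segment that changes — regressive assimilation.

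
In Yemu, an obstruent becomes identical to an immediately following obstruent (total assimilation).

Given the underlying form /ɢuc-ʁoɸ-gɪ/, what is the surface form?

[ɢuʁʁoggɪ]

/c/ is the segment targeted by the rule; it sits immediately before /ʁ/, so it assimilates completely and surfaces as [ʁ].
At the second juncture, /ɸ/ likewise becomes [g] adjacent to /g/.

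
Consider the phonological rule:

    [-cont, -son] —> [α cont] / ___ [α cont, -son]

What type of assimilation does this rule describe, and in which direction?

The rule copies [cont] (continuancy) from the environment onto the target stops; since [±cont] encodes the stop/fricative manner contrast, the assimilating dimension is manner.
Since the environment is written after the underscore, the trigger follows the target; the direction is regressive.

regressive manner assimilation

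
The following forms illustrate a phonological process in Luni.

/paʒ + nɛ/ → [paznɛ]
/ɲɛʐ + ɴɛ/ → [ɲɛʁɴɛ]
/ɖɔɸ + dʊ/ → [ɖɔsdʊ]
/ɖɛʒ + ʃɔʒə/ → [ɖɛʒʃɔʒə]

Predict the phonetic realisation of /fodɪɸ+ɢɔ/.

The data show regressive place assimilation: /ʒ/ → [z] before /n/; /ʐ/ → [ʁ] before /ɴ/; /ɸ/ → [s] before /d/. In each pair only place changes, matching the following consonant, while manner and voice stay constant.
No alternation appears in [ɖɛʒʃɔʒə]: there the adjacent consonants already agree in place (/ʒ/ and /ʃ/ are both postalveolar), so this form is consistent with the same rule.
/ɸ/ is a voiceless bilabial fricative. The following trigger /ɢ/ is uvular, so /ɸ/ must become uvular as well.
The voiceless uvular fricative is [χ], so /ɸ/ → [χ].

[fodɪχɢɔ]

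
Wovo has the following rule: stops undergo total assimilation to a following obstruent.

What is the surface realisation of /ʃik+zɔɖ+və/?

/k/ is the segment targeted by the rule; it sits immediately before /z/, so it assimilates completely and surfaces as [z].
The same rule applies at the second boundary: /ɖ/ → [v] next to /v/.

[ʃizzɔvvə]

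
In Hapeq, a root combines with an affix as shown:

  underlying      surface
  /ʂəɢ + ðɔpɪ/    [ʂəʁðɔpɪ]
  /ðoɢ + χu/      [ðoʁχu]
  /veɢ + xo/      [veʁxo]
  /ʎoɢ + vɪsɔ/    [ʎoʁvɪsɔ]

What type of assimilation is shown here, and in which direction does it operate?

Comparing underlying and surface forms, /ɢ/ → [ʁ] is the alternation; the neighbouring /ð/ is constant.
/ɢ/ is a stop while /ð/ is a fricative; the output [ʁ] is a fricative, matching the trigger — so the feature that spreads is manner.
Place and voice are unchanged, so the assimilation is partial, not total.
The other alternating forms pattern the same way: /ɢ/ → [ʁ] before /χ/ (stop → fricative, matching a fricative); /ɢ/ → [ʁ] before /x/ (stop → fricative, matching a fricative); /ɢ/ → [ʁ] before /v/ (stop → fricative, matching a fricative) — only manner changes, and always toward the following segment.
Since the segment that changes precedes the conditioning segment, the assimilation is regressive.

regressive manner assimilation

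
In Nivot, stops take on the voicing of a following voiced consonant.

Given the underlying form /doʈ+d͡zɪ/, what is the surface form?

[doɖd͡zɪ]

/ʈ/ is a voiceless retroflex stop. The following trigger /d͡z/ is voiced, so /ʈ/ must become voiced as well.
The voiced retroflex stop is [ɖ], so /ʈ/ → [ɖ].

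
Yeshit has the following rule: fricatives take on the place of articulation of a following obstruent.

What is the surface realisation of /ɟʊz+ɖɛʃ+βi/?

[ɟʊʐɖɛɸβi]

The rule targets /z/ (voiced alveolar fricative), which sits before the trigger /ɖ/ (retroflex).
A voiced retroflex fricative is [ʐ], so the surface segment is [ʐ].
The same rule applies at the second boundary: /ʃ/ → [ɸ] next to /β/.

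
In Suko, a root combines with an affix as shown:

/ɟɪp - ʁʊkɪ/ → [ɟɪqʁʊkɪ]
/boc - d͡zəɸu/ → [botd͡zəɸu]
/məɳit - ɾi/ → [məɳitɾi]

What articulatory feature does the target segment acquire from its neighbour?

Comparing underlying and surface forms, /p/ → [q] is the alternation; the neighbouring /ʁ/ is constant.
The change bilabial → uvular matches the place of the following /ʁ/, identifying this as place assimilation.
The same holds elsewhere in the data: /c/ → [t] before /d͡z/ (palatal → alveolar, matching alveolar) — only place changes, and always toward the following segment.
Nothing changes in [məɳitɾi]: there the adjacent consonants already agree in place (/t/ and /ɾ/ are both alveolar), so this form is consistent with the same rule.

place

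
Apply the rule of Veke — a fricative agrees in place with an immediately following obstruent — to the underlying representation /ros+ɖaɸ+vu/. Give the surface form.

The rule targets /s/ (voiceless alveolar fricative), which sits before the trigger /ɖ/ (retroflex).
The voiceless retroflex fricative is [ʂ], so /s/ → [ʂ].
The same rule applies at the second boundary: /ɸ/ → [f] next to /v/.

[roʂɖafvu]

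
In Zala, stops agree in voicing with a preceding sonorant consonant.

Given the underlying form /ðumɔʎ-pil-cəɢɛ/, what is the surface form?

The rule targets /p/ (voiceless bilabial stop), which sits after the trigger /ʎ/ (voiced).
A voiced bilabial stop is [b], so the surface segment is [b].
At the second juncture, /c/ likewise becomes [ɟ] adjacent to /l/.

[ðumɔʎbilɟəɢɛ]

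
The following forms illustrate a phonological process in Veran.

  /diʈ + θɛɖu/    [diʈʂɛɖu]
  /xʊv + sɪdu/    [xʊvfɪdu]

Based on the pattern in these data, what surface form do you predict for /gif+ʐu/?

The data show progressive place assimilation: /θ/ → [ʂ] after /ʈ/; /s/ → [f] after /v/. In each pair only place changes, matching the preceding consonant, while manner and voice stay constant.
The rule targets /ʐ/ (voiced retroflex fricative), which sits after the trigger /f/ (labiodental).
The voiced labiodental fricative is [v], so /ʐ/ → [v].

[gifvu]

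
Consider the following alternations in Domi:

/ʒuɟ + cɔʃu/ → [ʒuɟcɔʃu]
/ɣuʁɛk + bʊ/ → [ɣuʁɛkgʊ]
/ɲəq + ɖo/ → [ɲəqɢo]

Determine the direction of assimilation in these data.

The segment that alternates is /b/, which surfaces as [g] when adjacent to /k/.
/b/ is bilabial while /k/ is velar; the output [g] is velar, matching the trigger — so the feature that spreads is place.
The other alternating form patterns the same way: /ɖ/ → [ɢ] after /q/ (retroflex → uvular, matching uvular) — only place changes, and always toward the preceding segment.
No alternation appears in [ʒuɟcɔʃu]: there the adjacent consonants already agree in place (/c/ and /ɟ/ are both palatal), so this form is consistent with the same rule.
The trigger is the preceding segment, so the direction is progressive (perseverative).

progressive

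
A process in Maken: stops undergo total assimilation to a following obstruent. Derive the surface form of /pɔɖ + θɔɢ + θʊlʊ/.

[pɔθθɔθθʊlʊ]

/ɖ/ is the segment targeted by the rule; it sits immediately before /θ/, so it assimilates completely and surfaces as [θ].
At the second juncture, /ɢ/ likewise becomes [θ] adjacent to /θ/.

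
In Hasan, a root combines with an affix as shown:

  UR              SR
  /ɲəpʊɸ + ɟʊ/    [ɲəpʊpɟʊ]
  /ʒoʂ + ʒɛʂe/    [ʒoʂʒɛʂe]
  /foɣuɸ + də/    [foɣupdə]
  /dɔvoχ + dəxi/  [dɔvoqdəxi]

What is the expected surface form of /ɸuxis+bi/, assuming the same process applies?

[ɸuxitbi]

The data show regressive manner assimilation: /ɸ/ → [p] before /ɟ/; /ɸ/ → [p] before /d/; /χ/ → [q] before /d/. In each pair only manner changes, matching the following consonant, while place and voice stay constant.
No alternation appears in [ʒoʂʒɛʂe]: there the adjacent consonants already agree in manner (/ʂ/ and /ʒ/ are both fricatives), so this form is consistent with the same rule.
The rule targets /s/ (voiceless alveolar fricative), which sits before the trigger /b/ (stop).
A voiceless alveolar stop is [t], so the surface segment is [t].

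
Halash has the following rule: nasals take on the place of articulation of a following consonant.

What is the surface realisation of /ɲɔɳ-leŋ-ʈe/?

/ɳ/ is a voiced retroflex nasal. The following trigger /l/ is alveolar, so /ɳ/ must become alveolar as well.
Changing only its place to alveolar gives [n] — the voiced alveolar nasal.
The same rule applies at the second boundary: /ŋ/ → [ɳ] next to /ʈ/.

[ɲɔnleɳʈe]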